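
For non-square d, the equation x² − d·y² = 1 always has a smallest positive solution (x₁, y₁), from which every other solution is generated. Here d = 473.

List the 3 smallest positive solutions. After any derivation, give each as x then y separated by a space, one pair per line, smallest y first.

87 4
15137 696
2633751 121100

d=473: √d = [21; 1,2,1,42] (ℓ=4, even), read p_3/q_3
step 0: (21, 1)  from 21·(1,0) + (0,1)
step 1: (22, 1)  from 1·(21,1) + (1,0)
step 2: (65, 3)  from 2·(22,1) + (21,1)
step 3: (87, 4)  from 1·(65,3) + (22,1)
(x₁, y₁) = (87, 4);  87² − 473·4² = 1 ✓
(x_2, y_2) = (87·87 + 473·4·4, 87·4 + 4·87) = (15137, 696)
(x_3, y_3) = (87·15137 + 473·4·696, 87·696 + 4·15137) = (2633751, 121100)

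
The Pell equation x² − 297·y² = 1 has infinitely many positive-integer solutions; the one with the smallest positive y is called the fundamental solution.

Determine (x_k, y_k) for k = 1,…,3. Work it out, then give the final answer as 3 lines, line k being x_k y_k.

√297 = [17; 4,3,1,1,2,1,1,3,4,34, …], period ℓ=10 (even) → k=9
a_0=17:  p_0=17·1+0=17,  q_0=17·0+1=1
…
a_7=1:  p_7=1·1844+1327=3171,  q_7=1·107+77=184
a_8=3:  p_8=3·3171+1844=11357,  q_8=3·184+107=659
a_9=4:  p_9=4·11357+3171=48599,  q_9=4·659+184=2820
fundamental: x₁=48599, y₁=2820  (since 2361862801 − 297·7952400 = 1)
(x_2, y_2) = (48599·48599 + 297·2820·2820, 48599·2820 + 2820·48599) = (4723725601, 274098360)
(x_3, y_3) = (48599·4723725601 + 297·2820·274098360, 48599·274098360 + 2820·4723725601) = (459136680917399, 26641812392460)

48599 2820
4723725601 274098360
459136680917399 26641812392460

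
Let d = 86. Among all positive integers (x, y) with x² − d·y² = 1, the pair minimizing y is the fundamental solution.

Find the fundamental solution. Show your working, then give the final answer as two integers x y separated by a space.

√86 → a₀=9, period (3,1,1,1,8,1,1,1,3,18); ℓ=10 even so k=9
step 0: (9, 1)  from 9·(1,0) + (0,1)
step 1: (28, 3)  from 3·(9,1) + (1,0)
…
step 3: (65, 7)  from 1·(37,4) + (28,3)
…
step 5: (881, 95)  from 8·(102,11) + (65,7)
…
step 8: (2847, 307)  from 1·(1864,201) + (983,106)
step 9: (10405, 1122)  from 3·(2847,307) + (1864,201)
(x₁, y₁) = (10405, 1122);  10405² − 86·1122² = 1 ✓

10405 1122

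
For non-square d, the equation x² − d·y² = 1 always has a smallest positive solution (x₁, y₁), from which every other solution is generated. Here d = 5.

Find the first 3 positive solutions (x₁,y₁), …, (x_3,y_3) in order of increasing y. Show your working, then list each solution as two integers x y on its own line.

√5 = [2; 4, …], period ℓ=1 (odd) → k=1
k=0  a_k=2  p_k/q_k = 2/1
k=1  a_k=4  p_k/q_k = 9/4
fundamental: x₁=9, y₁=4  (since 81 − 5·16 = 1)
(9+4√5)^2 = 161 + 72√5
(9+4√5)^3 = 2889 + 1292√5

9 4
161 72
2889 1292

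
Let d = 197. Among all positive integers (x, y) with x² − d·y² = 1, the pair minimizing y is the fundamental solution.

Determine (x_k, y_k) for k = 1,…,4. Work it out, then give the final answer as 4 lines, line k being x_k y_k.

393 28
308897 22008
242792649 17298260
190834713217 13596410352

√197 → a₀=14, period (28); ℓ=1 odd so k=1
k=0  a_k=14  p_k/q_k = 14/1
k=1  a_k=28  p_k/q_k = 393/28
→ (393, 28).  Check: 393²=154449, 197·28²=154448, difference 1.
(x_2, y_2) = (393·393 + 197·28·28, 393·28 + 28·393) = (308897, 22008)
(x_3, y_3) = (393·308897 + 197·28·22008, 393·22008 + 28·308897) = (242792649, 17298260)
(x_4, y_4) = (393·242792649 + 197·28·17298260, 393·17298260 + 28·242792649) = (190834713217, 13596410352)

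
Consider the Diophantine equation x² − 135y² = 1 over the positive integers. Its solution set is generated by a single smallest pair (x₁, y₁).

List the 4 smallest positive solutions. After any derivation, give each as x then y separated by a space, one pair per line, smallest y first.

d=135: √d = [11; 1,1,1,1,1,1,1,22] (ℓ=8, even), read p_7/q_7
a_0=11:  p_0=11·1+0=11,  q_0=11·0+1=1
a_1=1:  p_1=1·11+1=12,  q_1=1·1+0=1
…
a_3=1:  p_3=1·23+12=35,  q_3=1·2+1=3
a_4=1:  p_4=1·35+23=58,  q_4=1·3+2=5
…
a_6=1:  p_6=1·93+58=151,  q_6=1·8+5=13
a_7=1:  p_7=1·151+93=244,  q_7=1·13+8=21
fundamental: x₁=244, y₁=21  (since 59536 − 135·441 = 1)
k=2:  x_2 = 244·244+135·21·21 = 119071,  y_2 = 244·21+21·244 = 10248
k=3:  x_3 = 244·119071+135·21·10248 = 58106404,  y_3 = 244·10248+21·119071 = 5001003
k=4:  x_4 = 244·58106404+135·21·5001003 = 28355806081,  y_4 = 244·5001003+21·58106404 = 2440479216

244 21
119071 10248
58106404 5001003
28355806081 2440479216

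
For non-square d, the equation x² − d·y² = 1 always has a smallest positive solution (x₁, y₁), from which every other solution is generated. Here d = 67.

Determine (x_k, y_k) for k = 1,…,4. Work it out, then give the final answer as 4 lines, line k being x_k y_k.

√67 → a₀=8, period (5,2,1,1,7,1,1,2,5,16); ℓ=10 even so k=9
step 0: (8, 1)  from 8·(1,0) + (0,1)
step 1: (41, 5)  from 5·(8,1) + (1,0)
…
step 5: (1678, 205)  from 7·(221,27) + (131,16)
…
step 7: (3577, 437)  from 1·(1899,232) + (1678,205)
step 8: (9053, 1106)  from 2·(3577,437) + (1899,232)
step 9: (48842, 5967)  from 5·(9053,1106) + (3577,437)
→ (48842, 5967).  Check: 48842²=2385540964, 67·5967²=2385540963, difference 1.
n=2: (48842,5967)∘(48842,5967) = (48842·48842+67·5967·5967, 48842·5967+5967·48842) = (4771081927,582880428)
n=3: (4771081927,582880428)∘(48842,5967) = (48842·4771081927+67·5967·582880428, 48842·582880428+5967·4771081927) = (466058366908226,56938091722785)
n=4: (466058366908226,56938091722785)∘(48842,5967) = (48842·466058366908226+67·5967·56938091722785, 48842·56938091722785+5967·466058366908226) = (45526445508292066657,5561940551265649512)

48842 5967
4771081927 582880428
466058366908226 56938091722785
45526445508292066657 5561940551265649512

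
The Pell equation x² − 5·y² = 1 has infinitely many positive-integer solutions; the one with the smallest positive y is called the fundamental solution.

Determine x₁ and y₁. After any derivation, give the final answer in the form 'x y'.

[2; 4] for √5; ℓ=1 ⇒ convergent index 1
k=0  a_k=2  p_k/q_k = 2/1
k=1  a_k=4  p_k/q_k = 9/4
→ (9, 4).  Check: 9²=81, 5·4²=80, difference 1.

9 4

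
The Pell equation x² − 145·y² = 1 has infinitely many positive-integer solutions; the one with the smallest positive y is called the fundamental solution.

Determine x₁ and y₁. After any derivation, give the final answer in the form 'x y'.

[12; 24] for √145; ℓ=1 ⇒ convergent index 1
step 0: (12, 1)  from 12·(1,0) + (0,1)
step 1: (289, 24)  from 24·(12,1) + (1,0)
→ (289, 24).  Check: 289²=83521, 145·24²=83520, difference 1.

289 24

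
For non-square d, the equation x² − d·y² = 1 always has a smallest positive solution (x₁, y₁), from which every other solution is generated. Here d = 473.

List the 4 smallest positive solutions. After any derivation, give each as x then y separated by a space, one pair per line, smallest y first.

87 4
15137 696
2633751 121100
458257537 21070704

d=473: √d = [21; 1,2,1,42] (ℓ=4, even), read p_3/q_3
step 0: (21, 1)  from 21·(1,0) + (0,1)
step 1: (22, 1)  from 1·(21,1) + (1,0)
step 2: (65, 3)  from 2·(22,1) + (21,1)
step 3: (87, 4)  from 1·(65,3) + (22,1)
→ (87, 4).  Check: 87²=7569, 473·4²=7568, difference 1.
n=2: (87,4)∘(87,4) = (87·87+473·4·4, 87·4+4·87) = (15137,696)
n=3: (15137,696)∘(87,4) = (87·15137+473·4·696, 87·696+4·15137) = (2633751,121100)
n=4: (2633751,121100)∘(87,4) = (87·2633751+473·4·121100, 87·121100+4·2633751) = (458257537,21070704)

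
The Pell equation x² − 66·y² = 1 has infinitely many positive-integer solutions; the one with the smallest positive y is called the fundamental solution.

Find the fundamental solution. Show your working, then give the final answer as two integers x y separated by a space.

√66 → a₀=8, period (8,16); ℓ=2 even so k=1
step 0: (8, 1)  from 8·(1,0) + (0,1)
step 1: (65, 8)  from 8·(8,1) + (1,0)
(x₁, y₁) = (65, 8);  65² − 66·8² = 1 ✓

65 8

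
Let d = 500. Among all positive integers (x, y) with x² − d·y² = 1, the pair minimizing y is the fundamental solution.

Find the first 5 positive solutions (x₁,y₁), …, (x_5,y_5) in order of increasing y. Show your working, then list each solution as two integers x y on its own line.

930249 41602
1730726404001 77400437796
3220013013190122249 144003359718540806
5990827771012465337616001 267917962749548332043592
11145923086309929722690704506249 498460833859465169310720288010

[22; 2,1,3,2,1,…,1,2,44] for √500; ℓ=14 ⇒ convergent index 13
i=0: a=22 ⇒ p=22, q=1
…
i=2: a=1 ⇒ p=67, q=3
i=3: a=3 ⇒ p=246, q=11
i=4: a=2 ⇒ p=559, q=25
…
i=6: a=1 ⇒ p=1364, q=61
…
i=9: a=1 ⇒ p=30254, q=1353
i=10: a=2 ⇒ p=76317, q=3413
…
i=12: a=1 ⇒ p=335522, q=15005
i=13: a=2 ⇒ p=930249, q=41602
→ (930249, 41602).  Check: 930249²=865363202001, 500·41602²=865363202000, difference 1.
(x_2, y_2) = (930249·930249 + 500·41602·41602, 930249·41602 + 41602·930249) = (1730726404001, 77400437796)
(x_3, y_3) = (930249·1730726404001 + 500·41602·77400437796, 930249·77400437796 + 41602·1730726404001) = (3220013013190122249, 144003359718540806)
(x_4, y_4) = (930249·3220013013190122249 + 500·41602·144003359718540806, 930249·144003359718540806 + 41602·3220013013190122249) = (5990827771012465337616001, 267917962749548332043592)
(x_5, y_5) = (930249·5990827771012465337616001 + 500·41602·267917962749548332043592, 930249·267917962749548332043592 + 41602·5990827771012465337616001) = (11145923086309929722690704506249, 498460833859465169310720288010)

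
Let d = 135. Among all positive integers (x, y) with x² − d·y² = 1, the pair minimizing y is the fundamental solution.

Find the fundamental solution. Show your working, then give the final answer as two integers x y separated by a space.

244 21

√135 → a₀=11, period (1,1,1,1,1,1,1,22); ℓ=8 even so k=7
step 0: (11, 1)  from 11·(1,0) + (0,1)
step 1: (12, 1)  from 1·(11,1) + (1,0)
step 2: (23, 2)  from 1·(12,1) + (11,1)
…
step 4: (58, 5)  from 1·(35,3) + (23,2)
step 5: (93, 8)  from 1·(58,5) + (35,3)
step 6: (151, 13)  from 1·(93,8) + (58,5)
step 7: (244, 21)  from 1·(151,13) + (93,8)
fundamental: x₁=244, y₁=21  (since 59536 − 135·441 = 1)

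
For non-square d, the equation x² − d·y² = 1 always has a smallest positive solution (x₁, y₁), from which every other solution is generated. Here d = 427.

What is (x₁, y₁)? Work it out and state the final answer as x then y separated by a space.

62 3

√427 = [20; 1,1,1,40, …], period ℓ=4 (even) → k=3
i=0: a=20 ⇒ p=20, q=1
i=1: a=1 ⇒ p=21, q=1
i=2: a=1 ⇒ p=41, q=2
i=3: a=1 ⇒ p=62, q=3
(x₁, y₁) = (62, 3);  62² − 427·3² = 1 ✓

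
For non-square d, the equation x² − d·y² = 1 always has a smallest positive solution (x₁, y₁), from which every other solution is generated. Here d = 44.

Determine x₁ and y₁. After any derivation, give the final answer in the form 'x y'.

d=44: √d = [6; 1,1,1,2,1,1,1,12] (ℓ=8, even), read p_7/q_7
i=0: a=6 ⇒ p=6, q=1
i=1: a=1 ⇒ p=7, q=1
i=2: a=1 ⇒ p=13, q=2
…
i=5: a=1 ⇒ p=73, q=11
i=6: a=1 ⇒ p=126, q=19
i=7: a=1 ⇒ p=199, q=30
→ (199, 30).  Check: 199²=39601, 44·30²=39600, difference 1.

199 30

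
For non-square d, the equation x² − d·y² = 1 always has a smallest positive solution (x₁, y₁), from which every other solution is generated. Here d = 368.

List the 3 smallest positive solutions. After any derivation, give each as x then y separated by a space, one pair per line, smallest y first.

d=368: √d = [19; 5,2,5,38] (ℓ=4, even), read p_3/q_3
k=0  a_k=19  p_k/q_k = 19/1
k=1  a_k=5  p_k/q_k = 96/5
k=2  a_k=2  p_k/q_k = 211/11
k=3  a_k=5  p_k/q_k = 1151/60
→ (1151, 60).  Check: 1151²=1324801, 368·60²=1324800, difference 1.
k=2:  x_2 = 1151·1151+368·60·60 = 2649601,  y_2 = 1151·60+60·1151 = 138120
k=3:  x_3 = 1151·2649601+368·60·138120 = 6099380351,  y_3 = 1151·138120+60·2649601 = 317952180

1151 60
2649601 138120
6099380351 317952180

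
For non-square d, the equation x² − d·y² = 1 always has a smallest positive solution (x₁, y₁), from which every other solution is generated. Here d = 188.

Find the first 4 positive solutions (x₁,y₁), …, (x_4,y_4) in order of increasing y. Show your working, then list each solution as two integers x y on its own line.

√188 → a₀=13, period (1,2,2,6,2,2,1,26); ℓ=8 even so k=7
i=0: a=13 ⇒ p=13, q=1
…
i=2: a=2 ⇒ p=41, q=3
…
i=4: a=6 ⇒ p=617, q=45
…
i=6: a=2 ⇒ p=3277, q=239
i=7: a=1 ⇒ p=4607, q=336
fundamental: x₁=4607, y₁=336  (since 21224449 − 188·112896 = 1)
(x_2, y_2) = (4607·4607 + 188·336·336, 4607·336 + 336·4607) = (42448897, 3095904)
(x_3, y_3) = (4607·42448897 + 188·336·3095904, 4607·3095904 + 336·42448897) = (391124132351, 28525659120)
(x_4, y_4) = (4607·391124132351 + 188·336·28525659120, 4607·28525659120 + 336·391124132351) = (3603817713033217, 262835420035776)

4607 336
42448897 3095904
391124132351 28525659120
3603817713033217 262835420035776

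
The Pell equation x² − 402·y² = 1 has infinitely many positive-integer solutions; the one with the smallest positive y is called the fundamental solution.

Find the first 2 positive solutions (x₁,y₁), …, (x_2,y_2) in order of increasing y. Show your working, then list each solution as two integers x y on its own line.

401 20
321601 16040

√402 → a₀=20, period (20,40); ℓ=2 even so k=1
step 0: (20, 1)  from 20·(1,0) + (0,1)
step 1: (401, 20)  from 20·(20,1) + (1,0)
fundamental: x₁=401, y₁=20  (since 160801 − 402·400 = 1)
(401+20√402)^2 = 321601 + 16040√402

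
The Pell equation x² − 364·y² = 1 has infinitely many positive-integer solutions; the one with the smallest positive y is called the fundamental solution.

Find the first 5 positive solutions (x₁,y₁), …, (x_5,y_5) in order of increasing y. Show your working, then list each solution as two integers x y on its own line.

[19; 12,1,2,3,1,8,1,3,2,1,12,38] for √364; ℓ=12 ⇒ convergent index 11
a_0=19:  p_0=19·1+0=19,  q_0=19·0+1=1
a_1=12:  p_1=12·19+1=229,  q_1=12·1+0=12
a_2=1:  p_2=1·229+19=248,  q_2=1·12+1=13
a_3=2:  p_3=2·248+229=725,  q_3=2·13+12=38
a_4=3:  p_4=3·725+248=2423,  q_4=3·38+13=127
…
a_8=3:  p_8=3·30755+27607=119872,  q_8=3·1612+1447=6283
a_9=2:  p_9=2·119872+30755=270499,  q_9=2·6283+1612=14178
a_10=1:  p_10=1·270499+119872=390371,  q_10=1·14178+6283=20461
a_11=12:  p_11=12·390371+270499=4954951,  q_11=12·20461+14178=259710
fundamental: x₁=4954951, y₁=259710  (since 24551539412401 − 364·67449284100 = 1)
(x_2, y_2) = (4954951·4954951 + 364·259710·259710, 4954951·259710 + 259710·4954951) = (49103078824801, 2573700648420)
(x_3, y_3) = (4954951·49103078824801 + 364·259710·2573700648420, 4954951·2573700648420 + 259710·49103078824801) = (486606699052048124551, 25505121203178395130)
(x_4, y_4) = (4954951·486606699052048124551 + 364·259710·25505121203178395130, 4954951·25505121203178395130 + 259710·486606699052048124551) = (4822224700149240710505379201, 252753251621617410554928840)
(x_5, y_5) = (4954951·4822224700149240710505379201 + 364·259710·252753251621617410554928840, 4954951·252753251621617410554928840 + 259710·4822224700149240710505379201) = (47787774200457874208819626306623751, 2504759953751544114971907242978550)

4954951 259710
49103078824801 2573700648420
486606699052048124551 25505121203178395130
4822224700149240710505379201 252753251621617410554928840
47787774200457874208819626306623751 2504759953751544114971907242978550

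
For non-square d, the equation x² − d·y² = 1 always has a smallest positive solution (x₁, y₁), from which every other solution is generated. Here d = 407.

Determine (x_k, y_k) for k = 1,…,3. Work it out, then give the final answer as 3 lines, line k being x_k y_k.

2663 132
14183137 703032
75539384999 3744348300

√407 → a₀=20, period (5,1,2,1,5,40); ℓ=6 even so k=5
step 0: (20, 1)  from 20·(1,0) + (0,1)
step 1: (101, 5)  from 5·(20,1) + (1,0)
step 2: (121, 6)  from 1·(101,5) + (20,1)
step 3: (343, 17)  from 2·(121,6) + (101,5)
step 4: (464, 23)  from 1·(343,17) + (121,6)
step 5: (2663, 132)  from 5·(464,23) + (343,17)
→ (2663, 132).  Check: 2663²=7091569, 407·132²=7091568, difference 1.
n=2: (2663,132)∘(2663,132) = (2663·2663+407·132·132, 2663·132+132·2663) = (14183137,703032)
n=3: (14183137,703032)∘(2663,132) = (2663·14183137+407·132·703032, 2663·703032+132·14183137) = (75539384999,3744348300)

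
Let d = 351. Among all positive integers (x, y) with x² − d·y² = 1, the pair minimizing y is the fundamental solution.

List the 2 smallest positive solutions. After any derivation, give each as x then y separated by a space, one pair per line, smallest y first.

√351 = [18; 1,2,1,3,2,2,2,3,1,2,1,36, …], period ℓ=12 (even) → k=11
i=0: a=18 ⇒ p=18, q=1
…
i=3: a=1 ⇒ p=75, q=4
…
i=7: a=2 ⇒ p=3747, q=200
…
i=10: a=2 ⇒ p=45882, q=2449
i=11: a=1 ⇒ p=62425, q=3332
fundamental: x₁=62425, y₁=3332  (since 3896880625 − 351·11102224 = 1)
k=2:  x_2 = 62425·62425+351·3332·3332 = 7793761249,  y_2 = 62425·3332+3332·62425 = 416000200

62425 3332
7793761249 416000200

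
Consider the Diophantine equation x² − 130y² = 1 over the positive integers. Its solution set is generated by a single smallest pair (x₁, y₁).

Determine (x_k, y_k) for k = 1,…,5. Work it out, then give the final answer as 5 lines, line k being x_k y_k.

√130 → a₀=11, period (2,2,22); ℓ=3 odd so k=5
i=0: a=11 ⇒ p=11, q=1
…
i=2: a=2 ⇒ p=57, q=5
…
i=4: a=2 ⇒ p=2611, q=229
i=5: a=2 ⇒ p=6499, q=570
(x₁, y₁) = (6499, 570);  6499² − 130·570² = 1 ✓
k=2:  x_2 = 6499·6499+130·570·570 = 84474001,  y_2 = 6499·570+570·6499 = 7408860
k=3:  x_3 = 6499·84474001+130·570·7408860 = 1097993058499,  y_3 = 6499·7408860+570·84474001 = 96300361710
k=4:  x_4 = 6499·1097993058499+130·570·96300361710 = 14271713689896001,  y_4 = 6499·96300361710+570·1097993058499 = 1251712094097720
k=5:  x_5 = 6499·14271713689896001+130·570·1251712094097720 = 185503733443275162499,  y_5 = 6499·1251712094097720+570·14271713689896001 = 16269753702781802850

6499 570
84474001 7408860
1097993058499 96300361710
14271713689896001 1251712094097720
185503733443275162499 16269753702781802850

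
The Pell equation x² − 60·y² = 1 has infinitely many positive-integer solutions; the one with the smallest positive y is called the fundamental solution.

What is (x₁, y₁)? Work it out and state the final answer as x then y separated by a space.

√60 = [7; 1,2,1,14, …], period ℓ=4 (even) → k=3
step 0: (7, 1)  from 7·(1,0) + (0,1)
…
step 2: (23, 3)  from 2·(8,1) + (7,1)
step 3: (31, 4)  from 1·(23,3) + (8,1)
(x₁, y₁) = (31, 4);  31² − 60·4² = 1 ✓

31 4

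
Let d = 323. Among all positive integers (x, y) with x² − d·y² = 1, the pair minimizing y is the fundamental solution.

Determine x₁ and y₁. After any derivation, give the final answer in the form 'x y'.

18 1

√323 = [17; 1,34, …], period ℓ=2 (even) → k=1
step 0: (17, 1)  from 17·(1,0) + (0,1)
step 1: (18, 1)  from 1·(17,1) + (1,0)
(x₁, y₁) = (18, 1);  18² − 323·1² = 1 ✓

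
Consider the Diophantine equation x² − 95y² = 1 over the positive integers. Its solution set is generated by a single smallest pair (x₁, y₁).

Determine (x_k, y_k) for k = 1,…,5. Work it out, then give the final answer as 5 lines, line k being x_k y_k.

√95 → a₀=9, period (1,2,1,18); ℓ=4 even so k=3
k=0  a_k=9  p_k/q_k = 9/1
k=1  a_k=1  p_k/q_k = 10/1
k=2  a_k=2  p_k/q_k = 29/3
k=3  a_k=1  p_k/q_k = 39/4
fundamental: x₁=39, y₁=4  (since 1521 − 95·16 = 1)
(39+4√95)^2 = 3041 + 312√95
(39+4√95)^3 = 237159 + 24332√95
(39+4√95)^4 = 18495361 + 1897584√95
(39+4√95)^5 = 1442400999 + 147987220√95

39 4
3041 312
237159 24332
18495361 1897584
1442400999 147987220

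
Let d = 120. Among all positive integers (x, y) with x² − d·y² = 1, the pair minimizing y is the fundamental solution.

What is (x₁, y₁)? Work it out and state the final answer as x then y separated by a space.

11 1

√120 → a₀=10, period (1,20); ℓ=2 even so k=1
step 0: (10, 1)  from 10·(1,0) + (0,1)
step 1: (11, 1)  from 1·(10,1) + (1,0)
fundamental: x₁=11, y₁=1  (since 121 − 120·1 = 1)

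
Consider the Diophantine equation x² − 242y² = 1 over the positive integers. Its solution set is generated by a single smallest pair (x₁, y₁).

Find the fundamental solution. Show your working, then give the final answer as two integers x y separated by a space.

19601 1260

[15; 1,1,3,1,14,1,3,1,1,30] for √242; ℓ=10 ⇒ convergent index 9
i=0: a=15 ⇒ p=15, q=1
i=1: a=1 ⇒ p=16, q=1
i=2: a=1 ⇒ p=31, q=2
i=3: a=3 ⇒ p=109, q=7
i=4: a=1 ⇒ p=140, q=9
i=5: a=14 ⇒ p=2069, q=133
i=6: a=1 ⇒ p=2209, q=142
i=7: a=3 ⇒ p=8696, q=559
i=8: a=1 ⇒ p=10905, q=701
i=9: a=1 ⇒ p=19601, q=1260
(x₁, y₁) = (19601, 1260);  19601² − 242·1260² = 1 ✓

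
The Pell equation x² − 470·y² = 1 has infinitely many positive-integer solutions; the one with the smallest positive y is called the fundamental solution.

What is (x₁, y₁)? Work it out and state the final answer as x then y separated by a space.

[21; 1,2,8,2,1,42] for √470; ℓ=6 ⇒ convergent index 5
a_0=21:  p_0=21·1+0=21,  q_0=21·0+1=1
a_1=1:  p_1=1·21+1=22,  q_1=1·1+0=1
…
a_4=2:  p_4=2·542+65=1149,  q_4=2·25+3=53
a_5=1:  p_5=1·1149+542=1691,  q_5=1·53+25=78
→ (1691, 78).  Check: 1691²=2859481, 470·78²=2859480, difference 1.

1691 78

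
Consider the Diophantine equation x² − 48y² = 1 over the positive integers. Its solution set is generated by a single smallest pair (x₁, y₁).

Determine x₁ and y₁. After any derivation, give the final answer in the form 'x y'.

√48 = [6; 1,12, …], period ℓ=2 (even) → k=1
a_0=6:  p_0=6·1+0=6,  q_0=6·0+1=1
a_1=1:  p_1=1·6+1=7,  q_1=1·1+0=1
→ (7, 1).  Check: 7²=49, 48·1²=48, difference 1.

7 1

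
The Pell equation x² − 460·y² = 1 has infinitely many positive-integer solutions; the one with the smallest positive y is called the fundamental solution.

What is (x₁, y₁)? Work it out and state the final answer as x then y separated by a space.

2535751 118230

[21; 2,4,3,1,2,10,2,1,3,4,2,42] for √460; ℓ=12 ⇒ convergent index 11
k=0  a_k=21  p_k/q_k = 21/1
…
k=2  a_k=4  p_k/q_k = 193/9
k=3  a_k=3  p_k/q_k = 622/29
k=4  a_k=1  p_k/q_k = 815/38
k=5  a_k=2  p_k/q_k = 2252/105
k=6  a_k=10  p_k/q_k = 23335/1088
k=7  a_k=2  p_k/q_k = 48922/2281
k=8  a_k=1  p_k/q_k = 72257/3369
k=9  a_k=3  p_k/q_k = 265693/12388
k=10  a_k=4  p_k/q_k = 1135029/52921
k=11  a_k=2  p_k/q_k = 2535751/118230
(x₁, y₁) = (2535751, 118230);  2535751² − 460·118230² = 1 ✓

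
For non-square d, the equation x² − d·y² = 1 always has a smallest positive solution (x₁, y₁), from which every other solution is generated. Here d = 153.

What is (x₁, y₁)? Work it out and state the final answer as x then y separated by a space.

2177 176

d=153: √d = [12; 2,1,2,2,2,1,2,24] (ℓ=8, even), read p_7/q_7
a_0=12:  p_0=12·1+0=12,  q_0=12·0+1=1
a_1=2:  p_1=2·12+1=25,  q_1=2·1+0=2
a_2=1:  p_2=1·25+12=37,  q_2=1·2+1=3
a_3=2:  p_3=2·37+25=99,  q_3=2·3+2=8
a_4=2:  p_4=2·99+37=235,  q_4=2·8+3=19
a_5=2:  p_5=2·235+99=569,  q_5=2·19+8=46
a_6=1:  p_6=1·569+235=804,  q_6=1·46+19=65
a_7=2:  p_7=2·804+569=2177,  q_7=2·65+46=176
fundamental: x₁=2177, y₁=176  (since 4739329 − 153·30976 = 1)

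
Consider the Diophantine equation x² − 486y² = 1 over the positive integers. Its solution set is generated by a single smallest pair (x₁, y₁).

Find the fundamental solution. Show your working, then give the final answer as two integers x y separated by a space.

485 22

[22; 22,44] for √486; ℓ=2 ⇒ convergent index 1
step 0: (22, 1)  from 22·(1,0) + (0,1)
step 1: (485, 22)  from 22·(22,1) + (1,0)
fundamental: x₁=485, y₁=22  (since 235225 − 486·484 = 1)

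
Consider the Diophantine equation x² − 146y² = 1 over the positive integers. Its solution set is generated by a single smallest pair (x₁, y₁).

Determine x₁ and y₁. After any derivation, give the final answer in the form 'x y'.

√146 = [12; 12,24, …], period ℓ=2 (even) → k=1
step 0: (12, 1)  from 12·(1,0) + (0,1)
step 1: (145, 12)  from 12·(12,1) + (1,0)
(x₁, y₁) = (145, 12);  145² − 146·12² = 1 ✓

145 12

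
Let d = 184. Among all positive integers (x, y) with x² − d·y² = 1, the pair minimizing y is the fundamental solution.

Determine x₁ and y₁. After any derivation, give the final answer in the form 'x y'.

24335 1794

[13; 1,1,3,2,1,2,1,2,3,1,1,26] for √184; ℓ=12 ⇒ convergent index 11
a_0=13:  p_0=13·1+0=13,  q_0=13·0+1=1
a_1=1:  p_1=1·13+1=14,  q_1=1·1+0=1
…
a_4=2:  p_4=2·95+27=217,  q_4=2·7+2=16
…
a_6=2:  p_6=2·312+217=841,  q_6=2·23+16=62
…
a_10=1:  p_10=1·10594+3147=13741,  q_10=1·781+232=1013
a_11=1:  p_11=1·13741+10594=24335,  q_11=1·1013+781=1794
fundamental: x₁=24335, y₁=1794  (since 592192225 − 184·3218436 = 1)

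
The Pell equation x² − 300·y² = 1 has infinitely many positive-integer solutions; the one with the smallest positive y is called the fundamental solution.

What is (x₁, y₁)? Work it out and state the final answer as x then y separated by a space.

1351 78

√300 = [17; 3,8,3,34, …], period ℓ=4 (even) → k=3
k=0  a_k=17  p_k/q_k = 17/1
k=1  a_k=3  p_k/q_k = 52/3
k=2  a_k=8  p_k/q_k = 433/25
k=3  a_k=3  p_k/q_k = 1351/78
fundamental: x₁=1351, y₁=78  (since 1825201 − 300·6084 = 1)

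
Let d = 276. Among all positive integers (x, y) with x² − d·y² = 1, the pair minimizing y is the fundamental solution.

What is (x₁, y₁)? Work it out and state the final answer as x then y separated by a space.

7775 468

[16; 1,1,1,1,2,2,2,1,1,1,1,32] for √276; ℓ=12 ⇒ convergent index 11
k=0  a_k=16  p_k/q_k = 16/1
k=1  a_k=1  p_k/q_k = 17/1
…
k=4  a_k=1  p_k/q_k = 83/5
k=5  a_k=2  p_k/q_k = 216/13
…
k=7  a_k=2  p_k/q_k = 1246/75
k=8  a_k=1  p_k/q_k = 1761/106
…
k=10  a_k=1  p_k/q_k = 4768/287
k=11  a_k=1  p_k/q_k = 7775/468
→ (7775, 468).  Check: 7775²=60450625, 276·468²=60450624, difference 1.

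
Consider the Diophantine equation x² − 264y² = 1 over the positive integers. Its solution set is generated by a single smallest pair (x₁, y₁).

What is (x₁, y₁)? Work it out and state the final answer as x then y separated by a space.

√264 → a₀=16, period (4,32); ℓ=2 even so k=1
a_0=16:  p_0=16·1+0=16,  q_0=16·0+1=1
a_1=4:  p_1=4·16+1=65,  q_1=4·1+0=4
fundamental: x₁=65, y₁=4  (since 4225 − 264·16 = 1)

65 4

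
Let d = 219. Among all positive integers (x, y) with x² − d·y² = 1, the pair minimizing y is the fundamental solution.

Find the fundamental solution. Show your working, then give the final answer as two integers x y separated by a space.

d=219: √d = [14; 1,3,1,28] (ℓ=4, even), read p_3/q_3
step 0: (14, 1)  from 14·(1,0) + (0,1)
step 1: (15, 1)  from 1·(14,1) + (1,0)
step 2: (59, 4)  from 3·(15,1) + (14,1)
step 3: (74, 5)  from 1·(59,4) + (15,1)
→ (74, 5).  Check: 74²=5476, 219·5²=5475, difference 1.

74 5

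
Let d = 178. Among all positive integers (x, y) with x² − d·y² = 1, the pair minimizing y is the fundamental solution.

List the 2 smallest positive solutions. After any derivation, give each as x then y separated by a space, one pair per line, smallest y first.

1601 120
5126401 384240

√178 → a₀=13, period (2,1,12,1,2,26); ℓ=6 even so k=5
a_0=13:  p_0=13·1+0=13,  q_0=13·0+1=1
a_1=2:  p_1=2·13+1=27,  q_1=2·1+0=2
a_2=1:  p_2=1·27+13=40,  q_2=1·2+1=3
a_3=12:  p_3=12·40+27=507,  q_3=12·3+2=38
a_4=1:  p_4=1·507+40=547,  q_4=1·38+3=41
a_5=2:  p_5=2·547+507=1601,  q_5=2·41+38=120
(x₁, y₁) = (1601, 120);  1601² − 178·120² = 1 ✓
k=2:  x_2 = 1601·1601+178·120·120 = 5126401,  y_2 = 1601·120+120·1601 = 384240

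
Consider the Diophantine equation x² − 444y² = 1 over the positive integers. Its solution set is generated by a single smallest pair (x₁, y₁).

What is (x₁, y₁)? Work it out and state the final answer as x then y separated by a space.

295 14

√444 = [21; 14,42, …], period ℓ=2 (even) → k=1
i=0: a=21 ⇒ p=21, q=1
i=1: a=14 ⇒ p=295, q=14
fundamental: x₁=295, y₁=14  (since 87025 − 444·196 = 1)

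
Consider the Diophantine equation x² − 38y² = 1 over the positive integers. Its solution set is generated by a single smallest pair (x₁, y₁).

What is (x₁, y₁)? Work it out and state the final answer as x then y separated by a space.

√38 = [6; 6,12, …], period ℓ=2 (even) → k=1
a_0=6:  p_0=6·1+0=6,  q_0=6·0+1=1
a_1=6:  p_1=6·6+1=37,  q_1=6·1+0=6
fundamental: x₁=37, y₁=6  (since 1369 − 38·36 = 1)

37 6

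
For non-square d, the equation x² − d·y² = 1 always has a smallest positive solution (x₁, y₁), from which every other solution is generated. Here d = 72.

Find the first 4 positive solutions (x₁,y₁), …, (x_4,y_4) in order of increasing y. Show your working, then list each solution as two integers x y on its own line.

17 2
577 68
19601 2310
665857 78472

√72 → a₀=8, period (2,16); ℓ=2 even so k=1
step 0: (8, 1)  from 8·(1,0) + (0,1)
step 1: (17, 2)  from 2·(8,1) + (1,0)
→ (17, 2).  Check: 17²=289, 72·2²=288, difference 1.
k=2:  x_2 = 17·17+72·2·2 = 577,  y_2 = 17·2+2·17 = 68
k=3:  x_3 = 17·577+72·2·68 = 19601,  y_3 = 17·68+2·577 = 2310
k=4:  x_4 = 17·19601+72·2·2310 = 665857,  y_4 = 17·2310+2·19601 = 78472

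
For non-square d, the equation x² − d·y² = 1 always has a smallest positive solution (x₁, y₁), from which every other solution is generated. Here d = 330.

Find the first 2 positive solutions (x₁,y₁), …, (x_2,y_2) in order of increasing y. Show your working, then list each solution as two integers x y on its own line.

√330 = [18; 6,36, …], period ℓ=2 (even) → k=1
i=0: a=18 ⇒ p=18, q=1
i=1: a=6 ⇒ p=109, q=6
fundamental: x₁=109, y₁=6  (since 11881 − 330·36 = 1)
(109+6√330)^2 = 23761 + 1308√330

109 6
23761 1308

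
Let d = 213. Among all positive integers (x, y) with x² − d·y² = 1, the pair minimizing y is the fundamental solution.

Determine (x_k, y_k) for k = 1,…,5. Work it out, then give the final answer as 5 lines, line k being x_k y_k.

194399 13320
75581942401 5178789360
29386108041429599 2013502945575960
11425260034216163289601 782845918228863306720
4442118250753789746628859999 304368927313532092980546600

d=213: √d = [14; 1,1,2,6,1,8,1,6,2,1,1,28] (ℓ=12, even), read p_11/q_11
i=0: a=14 ⇒ p=14, q=1
i=1: a=1 ⇒ p=15, q=1
i=2: a=1 ⇒ p=29, q=2
…
i=4: a=6 ⇒ p=467, q=32
i=5: a=1 ⇒ p=540, q=37
i=6: a=8 ⇒ p=4787, q=328
i=7: a=1 ⇒ p=5327, q=365
i=8: a=6 ⇒ p=36749, q=2518
…
i=10: a=1 ⇒ p=115574, q=7919
i=11: a=1 ⇒ p=194399, q=13320
→ (194399, 13320).  Check: 194399²=37790971201, 213·13320²=37790971200, difference 1.
k=2:  x_2 = 194399·194399+213·13320·13320 = 75581942401,  y_2 = 194399·13320+13320·194399 = 5178789360
k=3:  x_3 = 194399·75581942401+213·13320·5178789360 = 29386108041429599,  y_3 = 194399·5178789360+13320·75581942401 = 2013502945575960
k=4:  x_4 = 194399·29386108041429599+213·13320·2013502945575960 = 11425260034216163289601,  y_4 = 194399·2013502945575960+13320·29386108041429599 = 782845918228863306720
k=5:  x_5 = 194399·11425260034216163289601+213·13320·782845918228863306720 = 4442118250753789746628859999,  y_5 = 194399·782845918228863306720+13320·11425260034216163289601 = 304368927313532092980546600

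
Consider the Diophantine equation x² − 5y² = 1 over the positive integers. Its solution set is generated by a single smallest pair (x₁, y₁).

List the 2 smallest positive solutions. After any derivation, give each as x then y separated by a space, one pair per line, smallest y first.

9 4
161 72

d=5: √d = [2; 4] (ℓ=1, odd), read p_1/q_1
a_0=2:  p_0=2·1+0=2,  q_0=2·0+1=1
a_1=4:  p_1=4·2+1=9,  q_1=4·1+0=4
→ (9, 4).  Check: 9²=81, 5·4²=80, difference 1.
k=2:  x_2 = 9·9+5·4·4 = 161,  y_2 = 9·4+4·9 = 72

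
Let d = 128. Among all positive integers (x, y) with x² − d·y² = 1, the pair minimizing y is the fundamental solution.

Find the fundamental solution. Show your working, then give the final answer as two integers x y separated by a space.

d=128: √d = [11; 3,5,3,22] (ℓ=4, even), read p_3/q_3
i=0: a=11 ⇒ p=11, q=1
i=1: a=3 ⇒ p=34, q=3
i=2: a=5 ⇒ p=181, q=16
i=3: a=3 ⇒ p=577, q=51
→ (577, 51).  Check: 577²=332929, 128·51²=332928, difference 1.

577 51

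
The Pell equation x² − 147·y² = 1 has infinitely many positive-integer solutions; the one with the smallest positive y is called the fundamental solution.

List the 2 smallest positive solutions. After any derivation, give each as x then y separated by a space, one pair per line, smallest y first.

√147 → a₀=12, period (8,24); ℓ=2 even so k=1
k=0  a_k=12  p_k/q_k = 12/1
k=1  a_k=8  p_k/q_k = 97/8
→ (97, 8).  Check: 97²=9409, 147·8²=9408, difference 1.
(97+8√147)^2 = 18817 + 1552√147

97 8
18817 1552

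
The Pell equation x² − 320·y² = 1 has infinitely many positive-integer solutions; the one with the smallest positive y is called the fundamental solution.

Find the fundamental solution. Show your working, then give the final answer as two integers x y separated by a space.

√320 = [17; 1,7,1,34, …], period ℓ=4 (even) → k=3
i=0: a=17 ⇒ p=17, q=1
…
i=2: a=7 ⇒ p=143, q=8
i=3: a=1 ⇒ p=161, q=9
→ (161, 9).  Check: 161²=25921, 320·9²=25920, difference 1.

161 9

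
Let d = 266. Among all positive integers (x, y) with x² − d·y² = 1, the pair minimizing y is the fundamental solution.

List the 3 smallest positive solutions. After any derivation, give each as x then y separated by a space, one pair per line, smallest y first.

[16; 3,4,3,32] for √266; ℓ=4 ⇒ convergent index 3
k=0  a_k=16  p_k/q_k = 16/1
k=1  a_k=3  p_k/q_k = 49/3
k=2  a_k=4  p_k/q_k = 212/13
k=3  a_k=3  p_k/q_k = 685/42
(x₁, y₁) = (685, 42);  685² − 266·42² = 1 ✓
k=2:  x_2 = 685·685+266·42·42 = 938449,  y_2 = 685·42+42·685 = 57540
k=3:  x_3 = 685·938449+266·42·57540 = 1285674445,  y_3 = 685·57540+42·938449 = 78829758

685 42
938449 57540
1285674445 78829758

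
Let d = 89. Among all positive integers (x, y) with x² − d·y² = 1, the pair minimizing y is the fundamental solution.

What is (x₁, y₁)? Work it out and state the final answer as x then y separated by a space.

500001 53000

√89 → a₀=9, period (2,3,3,2,18); ℓ=5 odd so k=9
i=0: a=9 ⇒ p=9, q=1
…
i=4: a=2 ⇒ p=500, q=53
…
i=6: a=2 ⇒ p=18934, q=2007
…
i=8: a=3 ⇒ p=216991, q=23001
i=9: a=2 ⇒ p=500001, q=53000
fundamental: x₁=500001, y₁=53000  (since 250001000001 − 89·2809000000 = 1)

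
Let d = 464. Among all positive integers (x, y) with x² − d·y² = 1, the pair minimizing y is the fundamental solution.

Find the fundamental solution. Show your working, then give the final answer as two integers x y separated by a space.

9801 455

d=464: √d = [21; 1,1,5,1,1,1,5,1,1,42] (ℓ=10, even), read p_9/q_9
i=0: a=21 ⇒ p=21, q=1
…
i=5: a=1 ⇒ p=517, q=24
…
i=7: a=5 ⇒ p=4502, q=209
i=8: a=1 ⇒ p=5299, q=246
i=9: a=1 ⇒ p=9801, q=455
→ (9801, 455).  Check: 9801²=96059601, 464·455²=96059600, difference 1.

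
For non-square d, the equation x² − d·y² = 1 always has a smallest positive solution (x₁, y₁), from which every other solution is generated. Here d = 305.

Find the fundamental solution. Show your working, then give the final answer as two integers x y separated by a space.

√305 = [17; 2,6,2,34, …], period ℓ=4 (even) → k=3
i=0: a=17 ⇒ p=17, q=1
i=1: a=2 ⇒ p=35, q=2
i=2: a=6 ⇒ p=227, q=13
i=3: a=2 ⇒ p=489, q=28
(x₁, y₁) = (489, 28);  489² − 305·28² = 1 ✓

489 28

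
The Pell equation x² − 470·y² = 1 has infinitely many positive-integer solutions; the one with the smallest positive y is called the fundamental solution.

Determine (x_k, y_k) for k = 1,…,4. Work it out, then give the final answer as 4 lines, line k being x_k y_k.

√470 → a₀=21, period (1,2,8,2,1,42); ℓ=6 even so k=5
k=0  a_k=21  p_k/q_k = 21/1
…
k=4  a_k=2  p_k/q_k = 1149/53
k=5  a_k=1  p_k/q_k = 1691/78
→ (1691, 78).  Check: 1691²=2859481, 470·78²=2859480, difference 1.
(x_2, y_2) = (1691·1691 + 470·78·78, 1691·78 + 78·1691) = (5718961, 263796)
(x_3, y_3) = (1691·5718961 + 470·78·263796, 1691·263796 + 78·5718961) = (19341524411, 892157994)
(x_4, y_4) = (1691·19341524411 + 470·78·892157994, 1691·892157994 + 78·19341524411) = (65413029839041, 3017278071912)

1691 78
5718961 263796
19341524411 892157994
65413029839041 3017278071912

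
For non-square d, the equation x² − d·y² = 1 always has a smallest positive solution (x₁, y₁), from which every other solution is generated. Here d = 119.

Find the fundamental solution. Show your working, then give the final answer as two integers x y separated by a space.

120 11

[10; 1,9,1,20] for √119; ℓ=4 ⇒ convergent index 3
i=0: a=10 ⇒ p=10, q=1
i=1: a=1 ⇒ p=11, q=1
i=2: a=9 ⇒ p=109, q=10
i=3: a=1 ⇒ p=120, q=11
→ (120, 11).  Check: 120²=14400, 119·11²=14399, difference 1.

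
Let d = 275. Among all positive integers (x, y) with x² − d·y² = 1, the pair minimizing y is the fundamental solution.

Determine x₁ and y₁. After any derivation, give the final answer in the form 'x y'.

199 12

[16; 1,1,2,1,1,32] for √275; ℓ=6 ⇒ convergent index 5
step 0: (16, 1)  from 16·(1,0) + (0,1)
…
step 2: (33, 2)  from 1·(17,1) + (16,1)
step 3: (83, 5)  from 2·(33,2) + (17,1)
step 4: (116, 7)  from 1·(83,5) + (33,2)
step 5: (199, 12)  from 1·(116,7) + (83,5)
fundamental: x₁=199, y₁=12  (since 39601 − 275·144 = 1)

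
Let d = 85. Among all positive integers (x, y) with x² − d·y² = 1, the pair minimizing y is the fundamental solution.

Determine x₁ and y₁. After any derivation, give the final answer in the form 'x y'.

285769 30996

√85 = [9; 4,1,1,4,18, …], period ℓ=5 (odd) → k=9
k=0  a_k=9  p_k/q_k = 9/1
…
k=4  a_k=4  p_k/q_k = 378/41
…
k=6  a_k=4  p_k/q_k = 27926/3029
…
k=8  a_k=1  p_k/q_k = 62739/6805
k=9  a_k=4  p_k/q_k = 285769/30996
fundamental: x₁=285769, y₁=30996  (since 81663921361 − 85·960752016 = 1)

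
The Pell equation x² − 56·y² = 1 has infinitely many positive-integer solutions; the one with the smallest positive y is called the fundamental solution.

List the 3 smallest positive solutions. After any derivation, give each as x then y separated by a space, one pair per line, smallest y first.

15 2
449 60
13455 1798

[7; 2,14] for √56; ℓ=2 ⇒ convergent index 1
k=0  a_k=7  p_k/q_k = 7/1
k=1  a_k=2  p_k/q_k = 15/2
→ (15, 2).  Check: 15²=225, 56·2²=224, difference 1.
(x_2, y_2) = (15·15 + 56·2·2, 15·2 + 2·15) = (449, 60)
(x_3, y_3) = (15·449 + 56·2·60, 15·60 + 2·449) = (13455, 1798)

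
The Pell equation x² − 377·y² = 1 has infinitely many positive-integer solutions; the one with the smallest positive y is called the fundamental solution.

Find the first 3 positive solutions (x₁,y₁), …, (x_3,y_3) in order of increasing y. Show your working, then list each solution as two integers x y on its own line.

233 12
108577 5592
50596649 2605860

[19; 2,2,2,38] for √377; ℓ=4 ⇒ convergent index 3
a_0=19:  p_0=19·1+0=19,  q_0=19·0+1=1
a_1=2:  p_1=2·19+1=39,  q_1=2·1+0=2
a_2=2:  p_2=2·39+19=97,  q_2=2·2+1=5
a_3=2:  p_3=2·97+39=233,  q_3=2·5+2=12
(x₁, y₁) = (233, 12);  233² − 377·12² = 1 ✓
k=2:  x_2 = 233·233+377·12·12 = 108577,  y_2 = 233·12+12·233 = 5592
k=3:  x_3 = 233·108577+377·12·5592 = 50596649,  y_3 = 233·5592+12·108577 = 2605860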